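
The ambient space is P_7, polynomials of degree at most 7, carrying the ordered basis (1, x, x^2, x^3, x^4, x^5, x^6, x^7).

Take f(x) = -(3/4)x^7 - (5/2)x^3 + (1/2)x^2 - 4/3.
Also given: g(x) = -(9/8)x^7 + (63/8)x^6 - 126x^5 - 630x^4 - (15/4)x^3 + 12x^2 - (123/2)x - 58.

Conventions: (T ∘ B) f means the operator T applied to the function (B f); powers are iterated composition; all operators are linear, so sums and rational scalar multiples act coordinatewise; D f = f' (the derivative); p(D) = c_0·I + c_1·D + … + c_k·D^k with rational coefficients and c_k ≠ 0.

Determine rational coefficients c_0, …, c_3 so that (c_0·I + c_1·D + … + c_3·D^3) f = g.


c_0 = 3/2, c_1 = -3/2, c_2 = 4, c_3 = 4

D^0 f = -(3/4)x^7 - (5/2)x^3 + (1/2)x^2 - 4/3
D^1 f = -(21/4)x^6 - (15/2)x^2 + x
D^2 f = -(63/2)x^5 - 15x + 1
D^3 f = -(315/2)x^4 - 15
matching coefficients of g against c_0 f + c_1 Df + … from the top degree down determines the c_i
solution: c_0 = 3/2, c_1 = -3/2, c_2 = 4, c_3 = 4


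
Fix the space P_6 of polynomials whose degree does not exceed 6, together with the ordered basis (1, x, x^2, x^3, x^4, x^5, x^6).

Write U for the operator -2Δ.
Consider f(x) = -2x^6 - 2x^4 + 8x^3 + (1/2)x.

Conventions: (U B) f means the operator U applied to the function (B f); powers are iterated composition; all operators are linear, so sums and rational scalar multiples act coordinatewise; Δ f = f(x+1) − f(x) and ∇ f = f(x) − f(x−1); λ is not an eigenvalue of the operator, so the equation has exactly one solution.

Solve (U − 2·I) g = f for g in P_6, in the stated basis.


the image equals g(x) = x^6 - 6x^5 + 16x^4 - 28x^3 + 33x^2 - (89/4)x + 25/4

write g with unknown coordinates in the stated basis and equate coefficients in (U − 2·I) g = f
solving from the highest basis element down gives g = x^6 - 6x^5 + 16x^4 - 28x^3 + 33x^2 - (89/4)x + 25/4
check: U g = -12x^5 + 30x^4 - 48x^3 + 66x^2 - 44x + 25/2
so U g − 2·g = -2x^6 - 2x^4 + 8x^3 + (1/2)x = f ✓


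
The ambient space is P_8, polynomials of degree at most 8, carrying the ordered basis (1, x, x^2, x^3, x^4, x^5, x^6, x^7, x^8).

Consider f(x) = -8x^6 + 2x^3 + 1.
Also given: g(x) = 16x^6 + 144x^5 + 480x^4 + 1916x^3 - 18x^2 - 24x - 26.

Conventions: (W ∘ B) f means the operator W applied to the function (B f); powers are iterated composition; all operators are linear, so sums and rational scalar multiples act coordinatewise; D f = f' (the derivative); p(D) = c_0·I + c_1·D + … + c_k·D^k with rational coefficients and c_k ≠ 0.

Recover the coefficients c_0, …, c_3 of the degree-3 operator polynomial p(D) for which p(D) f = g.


D^0 f = -8x^6 + 2x^3 + 1
D^1 f = -48x^5 + 6x^2
D^2 f = -240x^4 + 12x
D^3 f = -960x^3 + 12
matching coefficients of g against c_0 f + c_1 Df + … from the top degree down determines the c_i
solution: c_0 = -2, c_1 = -3, c_2 = -2, c_3 = -2

p(D) = -2·I − 3·D − 2·D^2 − 2·D^3, i.e. c_0 = -2, c_1 = -3, c_2 = -2, c_3 = -2


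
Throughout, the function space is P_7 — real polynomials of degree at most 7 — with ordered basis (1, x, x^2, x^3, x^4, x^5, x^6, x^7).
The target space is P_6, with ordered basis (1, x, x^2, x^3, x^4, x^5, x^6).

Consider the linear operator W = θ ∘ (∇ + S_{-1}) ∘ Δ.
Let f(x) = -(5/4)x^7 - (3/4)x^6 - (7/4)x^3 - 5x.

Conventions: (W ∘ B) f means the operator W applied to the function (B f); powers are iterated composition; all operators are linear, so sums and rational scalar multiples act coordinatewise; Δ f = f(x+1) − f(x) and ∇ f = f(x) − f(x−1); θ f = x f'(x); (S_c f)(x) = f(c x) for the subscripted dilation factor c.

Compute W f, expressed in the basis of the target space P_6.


Δ f = -(35/4)x^6 - (123/4)x^5 - 55x^4 - (235/4)x^3 - (171/4)x^2 - (37/2)x - 35/4
∇ Δ f = -(105/2)x^5 - (45/2)x^4 - (175/2)x^3 - (45/2)x^2 - 28x - 3/2
S_{-1} Δ f = -(35/4)x^6 + (123/4)x^5 - 55x^4 + (235/4)x^3 - (171/4)x^2 + (37/2)x - 35/4
(∇ + S_{-1}) Δ f = -(35/4)x^6 - (87/4)x^5 - (155/2)x^4 - (115/4)x^3 - (261/4)x^2 - (19/2)x - 41/4
θ (∇ + S_{-1}) Δ f = -(105/2)x^6 - (435/4)x^5 - 310x^4 - (345/4)x^3 - (261/2)x^2 - (19/2)x

the result is g(x) = -(105/2)x^6 - (435/4)x^5 - 310x^4 - (345/4)x^3 - (261/2)x^2 - (19/2)x


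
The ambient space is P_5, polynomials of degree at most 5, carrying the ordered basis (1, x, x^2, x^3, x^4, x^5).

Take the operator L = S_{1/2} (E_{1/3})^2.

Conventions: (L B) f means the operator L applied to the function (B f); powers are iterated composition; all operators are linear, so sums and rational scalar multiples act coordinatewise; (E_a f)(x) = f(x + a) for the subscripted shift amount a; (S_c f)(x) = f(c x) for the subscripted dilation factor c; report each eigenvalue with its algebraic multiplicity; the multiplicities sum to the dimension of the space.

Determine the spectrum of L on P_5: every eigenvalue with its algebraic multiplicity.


image of 1: 1
image of x: (1/2)x + 2/3
image of x^2: (1/4)x^2 + (2/3)x + 4/9
image of x^3: (1/8)x^3 + (1/2)x^2 + (2/3)x + 8/27
image of x^4: (1/16)x^4 + (1/3)x^3 + (2/3)x^2 + (16/27)x + 16/81
image of x^5: (1/32)x^5 + (5/24)x^4 + (5/9)x^3 + (20/27)x^2 + (40/81)x + 32/243
the matrix is upper triangular; its diagonal is (1, 1/2, 1/4, 1/8, 1/16, 1/32)
for a triangular matrix the eigenvalues are the diagonal entries, with algebraic multiplicity their repetition count

λ = 1/32 (multiplicity 1), λ = 1/16 (multiplicity 1), λ = 1/8 (multiplicity 1), λ = 1/4 (multiplicity 1), λ = 1/2 (multiplicity 1), λ = 1 (multiplicity 1)


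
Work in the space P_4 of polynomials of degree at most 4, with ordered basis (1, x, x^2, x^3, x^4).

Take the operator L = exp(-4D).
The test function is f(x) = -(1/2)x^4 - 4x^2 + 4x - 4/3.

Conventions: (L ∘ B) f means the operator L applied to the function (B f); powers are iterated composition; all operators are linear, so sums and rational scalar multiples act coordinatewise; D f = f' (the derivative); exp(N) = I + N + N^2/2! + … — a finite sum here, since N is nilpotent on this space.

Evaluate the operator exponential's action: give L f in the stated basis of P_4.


g(x) = -(1/2)x^4 + 8x^3 - 52x^2 + 164x - 628/3

order-1 term: 8x^3 + 32x - 16
order-2 term: -48x^2 - 64
order-3 term: 128x
order-4 term: -128
the series for exp(-4D) f terminates at order 4
exp(-4D) f = -(1/2)x^4 + 8x^3 - 52x^2 + 164x - 628/3


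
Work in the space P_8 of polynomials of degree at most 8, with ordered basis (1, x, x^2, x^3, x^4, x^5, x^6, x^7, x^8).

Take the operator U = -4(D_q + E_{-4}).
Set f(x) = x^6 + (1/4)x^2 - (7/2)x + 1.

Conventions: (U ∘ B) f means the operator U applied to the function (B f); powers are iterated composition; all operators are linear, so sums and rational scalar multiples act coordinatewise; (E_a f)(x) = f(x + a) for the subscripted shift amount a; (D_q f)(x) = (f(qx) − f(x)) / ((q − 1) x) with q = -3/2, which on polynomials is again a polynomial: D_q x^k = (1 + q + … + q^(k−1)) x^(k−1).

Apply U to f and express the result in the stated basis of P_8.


D_q f = -(133/32)x^5 - (1/8)x - 7/2
E_{-4} f = x^6 - 24x^5 + 240x^4 - 1280x^3 + (15361/4)x^2 - (12299/2)x + 4115
(D_q + E_{-4}) f = x^6 - (901/32)x^5 + 240x^4 - 1280x^3 + (15361/4)x^2 - (49197/8)x + 8223/2
(-4(D_q + E_{-4})) f = -4x^6 + (901/8)x^5 - 960x^4 + 5120x^3 - 15361x^2 + (49197/2)x - 16446

the result is g(x) = -4x^6 + (901/8)x^5 - 960x^4 + 5120x^3 - 15361x^2 + (49197/2)x - 16446


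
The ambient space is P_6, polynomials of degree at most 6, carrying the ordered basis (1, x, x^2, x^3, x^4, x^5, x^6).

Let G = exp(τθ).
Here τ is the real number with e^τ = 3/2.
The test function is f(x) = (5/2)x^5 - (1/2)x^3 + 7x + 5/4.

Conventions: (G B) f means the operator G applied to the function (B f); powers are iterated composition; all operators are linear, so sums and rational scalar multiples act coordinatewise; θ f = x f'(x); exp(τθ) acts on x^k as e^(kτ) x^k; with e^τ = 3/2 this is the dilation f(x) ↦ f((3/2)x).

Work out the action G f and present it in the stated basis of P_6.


exp(τθ) x^k = e^(kτ) x^k; with e^τ = 3/2 this sends x^k to (3/2)^k x^k
x ↦ 3/2 x
x^3 ↦ 27/8 x^3
x^5 ↦ 243/32 x^5
applying this coordinatewise to f: exp(τθ) f = (1215/64)x^5 - (27/16)x^3 + (21/2)x + 5/4

the result is g(x) = (1215/64)x^5 - (27/16)x^3 + (21/2)x + 5/4


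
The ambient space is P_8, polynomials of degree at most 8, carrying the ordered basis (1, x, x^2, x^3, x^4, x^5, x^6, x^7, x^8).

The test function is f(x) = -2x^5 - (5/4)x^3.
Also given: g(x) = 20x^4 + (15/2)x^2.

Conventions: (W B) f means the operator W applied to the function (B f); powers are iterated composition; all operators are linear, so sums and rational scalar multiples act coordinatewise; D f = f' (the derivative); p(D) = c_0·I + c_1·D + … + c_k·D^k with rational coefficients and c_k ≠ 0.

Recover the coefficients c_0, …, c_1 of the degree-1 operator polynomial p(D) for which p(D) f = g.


c_0 = 0, c_1 = -2

D^0 f = -2x^5 - (5/4)x^3
D^1 f = -10x^4 - (15/4)x^2
matching coefficients of g against c_0 f + c_1 Df + … from the top degree down determines the c_i
solution: c_0 = 0, c_1 = -2


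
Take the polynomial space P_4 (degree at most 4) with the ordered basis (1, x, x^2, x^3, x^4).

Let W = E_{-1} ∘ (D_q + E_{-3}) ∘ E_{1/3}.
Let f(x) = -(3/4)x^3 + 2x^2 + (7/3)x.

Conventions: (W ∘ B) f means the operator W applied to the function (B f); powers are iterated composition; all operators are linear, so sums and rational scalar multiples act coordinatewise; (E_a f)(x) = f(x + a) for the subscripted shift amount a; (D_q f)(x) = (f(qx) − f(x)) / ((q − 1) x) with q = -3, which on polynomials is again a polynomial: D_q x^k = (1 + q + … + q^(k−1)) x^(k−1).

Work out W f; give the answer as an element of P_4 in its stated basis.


E_{1/3} f = -(3/4)x^3 + (5/4)x^2 + (41/12)x + 35/36
D_q E_{1/3} f = -(21/4)x^2 - (5/2)x + 41/12
E_{-3} E_{1/3} f = -(3/4)x^3 + 8x^2 - (73/3)x + 200/9
(D_q + E_{-3}) E_{1/3} f = -(3/4)x^3 + (11/4)x^2 - (161/6)x + 923/36
E_{-1} (D_q + E_{-3}) E_{1/3} f = -(3/4)x^3 + 5x^2 - (415/12)x + 2015/36

the result is g(x) = -(3/4)x^3 + 5x^2 - (415/12)x + 2015/36


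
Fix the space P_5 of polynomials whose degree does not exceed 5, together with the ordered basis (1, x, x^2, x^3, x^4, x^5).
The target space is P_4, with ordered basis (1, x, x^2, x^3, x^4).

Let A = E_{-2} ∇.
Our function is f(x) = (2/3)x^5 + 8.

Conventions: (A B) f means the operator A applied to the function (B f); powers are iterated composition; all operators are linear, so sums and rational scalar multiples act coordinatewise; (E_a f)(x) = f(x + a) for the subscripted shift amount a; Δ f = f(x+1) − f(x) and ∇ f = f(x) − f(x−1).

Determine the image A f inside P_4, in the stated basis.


the result is g(x) = (10/3)x^4 - (100/3)x^3 + (380/3)x^2 - (650/3)x + 422/3

∇ f = (10/3)x^4 - (20/3)x^3 + (20/3)x^2 - (10/3)x + 2/3
E_{-2} ∇ f = (10/3)x^4 - (100/3)x^3 + (380/3)x^2 - (650/3)x + 422/3


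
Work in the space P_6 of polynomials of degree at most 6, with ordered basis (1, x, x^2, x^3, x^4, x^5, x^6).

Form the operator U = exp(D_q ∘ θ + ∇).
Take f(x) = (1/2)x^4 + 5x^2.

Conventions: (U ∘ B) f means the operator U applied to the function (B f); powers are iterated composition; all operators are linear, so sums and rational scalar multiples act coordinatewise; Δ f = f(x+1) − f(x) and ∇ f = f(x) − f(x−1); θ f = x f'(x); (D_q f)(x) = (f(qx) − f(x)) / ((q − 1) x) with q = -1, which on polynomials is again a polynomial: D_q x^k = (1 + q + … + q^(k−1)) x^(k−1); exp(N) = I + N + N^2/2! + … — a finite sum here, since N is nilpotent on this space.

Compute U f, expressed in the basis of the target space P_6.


order-1 term: 2x^3 - 3x^2 + 12x - 11/2
order-2 term: 6x^2 - 6x + 29/2
order-3 term: 4x - 6
order-4 term: 2
the series for exp(D_q ∘ θ + ∇) f terminates at order 4
exp(D_q ∘ θ + ∇) f = (1/2)x^4 + 2x^3 + 8x^2 + 10x + 5

the result is g(x) = (1/2)x^4 + 2x^3 + 8x^2 + 10x + 5


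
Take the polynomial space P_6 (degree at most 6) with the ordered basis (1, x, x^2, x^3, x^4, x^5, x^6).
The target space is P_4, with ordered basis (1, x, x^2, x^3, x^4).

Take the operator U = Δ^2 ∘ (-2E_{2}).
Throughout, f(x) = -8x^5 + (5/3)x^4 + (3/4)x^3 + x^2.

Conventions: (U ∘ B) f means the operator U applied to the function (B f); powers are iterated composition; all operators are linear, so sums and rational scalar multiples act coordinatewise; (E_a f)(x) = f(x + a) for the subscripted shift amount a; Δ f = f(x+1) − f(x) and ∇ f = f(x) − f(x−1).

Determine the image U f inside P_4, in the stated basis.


E_{2} f = -8x^5 - (235/3)x^4 - (3671/12)x^3 - (1189/2)x^2 - (1721/3)x - 658/3
(-2E_{2}) f = 16x^5 + (470/3)x^4 + (3671/6)x^3 + 1189x^2 + (3442/3)x + 1316/3
Δ (-2E_{2}) f = 80x^4 + (2360/3)x^3 + (5871/2)x^2 + (29521/6)x + 18725/6
Δ Δ (-2E_{2}) f = 320x^3 + 2840x^2 + 8551x + 26167/3

the result is g(x) = 320x^3 + 2840x^2 + 8551x + 26167/3


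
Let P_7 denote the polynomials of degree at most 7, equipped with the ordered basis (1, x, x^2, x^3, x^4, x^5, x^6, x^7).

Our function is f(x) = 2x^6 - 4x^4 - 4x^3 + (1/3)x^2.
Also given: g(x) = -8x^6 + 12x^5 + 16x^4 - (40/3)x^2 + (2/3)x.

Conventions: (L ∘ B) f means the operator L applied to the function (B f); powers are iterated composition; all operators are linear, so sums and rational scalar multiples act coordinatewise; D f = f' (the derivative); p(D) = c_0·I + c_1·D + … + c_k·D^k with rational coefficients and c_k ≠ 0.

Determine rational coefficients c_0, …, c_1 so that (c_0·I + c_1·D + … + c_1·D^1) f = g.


D^0 f = 2x^6 - 4x^4 - 4x^3 + (1/3)x^2
D^1 f = 12x^5 - 16x^3 - 12x^2 + (2/3)x
matching coefficients of g against c_0 f + c_1 Df + … from the top degree down determines the c_i
solution: c_0 = -4, c_1 = 1

p(D) = -4·I + D, i.e. c_0 = -4, c_1 = 1


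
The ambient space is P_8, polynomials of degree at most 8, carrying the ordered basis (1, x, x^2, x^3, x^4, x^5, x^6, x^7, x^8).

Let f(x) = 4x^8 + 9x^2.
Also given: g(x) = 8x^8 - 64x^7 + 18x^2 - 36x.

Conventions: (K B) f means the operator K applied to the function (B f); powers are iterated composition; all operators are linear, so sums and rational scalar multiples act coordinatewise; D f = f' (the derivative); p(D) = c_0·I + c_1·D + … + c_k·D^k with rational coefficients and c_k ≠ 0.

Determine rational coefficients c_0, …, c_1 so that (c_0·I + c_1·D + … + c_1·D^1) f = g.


D^0 f = 4x^8 + 9x^2
D^1 f = 32x^7 + 18x
matching coefficients of g against c_0 f + c_1 Df + … from the top degree down determines the c_i
solution: c_0 = 2, c_1 = -2

p(D) = 2·I − 2·D, i.e. c_0 = 2, c_1 = -2


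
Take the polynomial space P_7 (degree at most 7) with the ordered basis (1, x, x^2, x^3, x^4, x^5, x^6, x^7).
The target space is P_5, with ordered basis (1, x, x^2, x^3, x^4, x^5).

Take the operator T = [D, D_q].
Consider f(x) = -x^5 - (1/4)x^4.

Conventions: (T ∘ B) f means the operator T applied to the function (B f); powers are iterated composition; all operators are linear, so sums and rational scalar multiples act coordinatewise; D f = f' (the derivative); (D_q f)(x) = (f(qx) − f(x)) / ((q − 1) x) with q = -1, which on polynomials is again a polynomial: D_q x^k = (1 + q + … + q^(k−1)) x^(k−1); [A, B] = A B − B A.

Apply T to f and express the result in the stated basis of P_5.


the result is g(x) = -4x^3 + x^2

D_q f = -x^4
D D_q f = -4x^3
D f = -5x^4 - x^3
D_q D f = -x^2
[D, D_q] f = -4x^3 + x^2


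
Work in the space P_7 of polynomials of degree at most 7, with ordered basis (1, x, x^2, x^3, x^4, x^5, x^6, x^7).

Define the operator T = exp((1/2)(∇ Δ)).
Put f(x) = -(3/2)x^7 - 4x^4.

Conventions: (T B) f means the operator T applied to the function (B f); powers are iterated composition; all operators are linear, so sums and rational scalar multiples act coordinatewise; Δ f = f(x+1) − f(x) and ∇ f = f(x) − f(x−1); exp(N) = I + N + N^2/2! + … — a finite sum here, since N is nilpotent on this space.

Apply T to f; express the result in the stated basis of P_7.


the image equals g(x) = -(3/2)x^7 - (63/2)x^5 - 4x^4 - 210x^3 - 24x^2 - (651/2)x - 16

order-1 term: -(63/2)x^5 - (105/2)x^3 - 24x^2 - (21/2)x - 4
order-2 term: -(315/2)x^3 - (315/2)x - 12
order-3 term: -(315/2)x
the series for exp((1/2)(∇ Δ)) f terminates at order 3
exp((1/2)(∇ Δ)) f = -(3/2)x^7 - (63/2)x^5 - 4x^4 - 210x^3 - 24x^2 - (651/2)x - 16


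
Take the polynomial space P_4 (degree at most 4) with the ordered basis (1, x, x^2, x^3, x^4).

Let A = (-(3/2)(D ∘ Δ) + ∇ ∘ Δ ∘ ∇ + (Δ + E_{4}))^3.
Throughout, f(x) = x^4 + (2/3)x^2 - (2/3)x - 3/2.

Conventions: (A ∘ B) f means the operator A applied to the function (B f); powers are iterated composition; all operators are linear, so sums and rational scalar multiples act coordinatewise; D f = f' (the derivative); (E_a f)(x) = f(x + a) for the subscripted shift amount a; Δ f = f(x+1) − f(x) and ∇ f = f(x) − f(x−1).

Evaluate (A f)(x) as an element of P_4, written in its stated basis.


Δ f = 4x^3 + 6x^2 + (16/3)x + 1
D Δ f = 12x^2 + 12x + 16/3
(-(3/2)(D ∘ Δ)) f = -18x^2 - 18x - 8
∇ f = 4x^3 - 6x^2 + (16/3)x - 7/3
Δ ∇ f = 12x^2 + 10/3
∇ Δ ∇ f = 24x - 12
Δ f = 4x^3 + 6x^2 + (16/3)x + 1
E_{4} f = x^4 + 16x^3 + (290/3)x^2 + (782/3)x + 525/2
(Δ + E_{4}) f = x^4 + 20x^3 + (308/3)x^2 + 266x + 527/2
(-(3/2)(D ∘ Δ) + ∇ ∘ Δ ∘ ∇ + (Δ + E_{4})) f = x^4 + 20x^3 + (254/3)x^2 + 272x + 487/2
Δ (-(3/2)(D ∘ Δ) + ∇ ∘ Δ ∘ ∇ + (Δ + E_{4})) f = 4x^3 + 66x^2 + (700/3)x + 1133/3
D Δ (-(3/2)(D ∘ Δ) + ∇ ∘ Δ ∘ ∇ + (Δ + E_{4})) f = 12x^2 + 132x + 700/3
(-(3/2)(D ∘ Δ)) (-(3/2)(D ∘ Δ) + ∇ ∘ Δ ∘ ∇ + (Δ + E_{4})) f = -18x^2 - 198x - 350
∇ (-(3/2)(D ∘ Δ) + ∇ ∘ Δ ∘ ∇ + (Δ + E_{4})) f = 4x^3 + 54x^2 + (340/3)x + 619/3
Δ ∇ (-(3/2)(D ∘ Δ) + ∇ ∘ Δ ∘ ∇ + (Δ + E_{4})) f = 12x^2 + 120x + 514/3
∇ Δ ∇ (-(3/2)(D ∘ Δ) + ∇ ∘ Δ ∘ ∇ + (Δ + E_{4})) f = 24x + 108
Δ (-(3/2)(D ∘ Δ) + ∇ ∘ Δ ∘ ∇ + (Δ + E_{4})) f = 4x^3 + 66x^2 + (700/3)x + 1133/3
E_{4} (-(3/2)(D ∘ Δ) + ∇ ∘ Δ ∘ ∇ + (Δ + E_{4})) f = x^4 + 36x^3 + (1262/3)x^2 + (6496/3)x + 25333/6
(Δ + E_{4}) (-(3/2)(D ∘ Δ) + ∇ ∘ Δ ∘ ∇ + (Δ + E_{4})) f = x^4 + 40x^3 + (1460/3)x^2 + (7196/3)x + 27599/6
(-(3/2)(D ∘ Δ) + ∇ ∘ Δ ∘ ∇ + (Δ + E_{4})) (-(3/2)(D ∘ Δ) + ∇ ∘ Δ ∘ ∇ + (Δ + E_{4})) f = x^4 + 40x^3 + (1406/3)x^2 + (6674/3)x + 26147/6
Δ (-(3/2)(D ∘ Δ) + ∇ ∘ Δ ∘ ∇ + (Δ + E_{4})) (-(3/2)(D ∘ Δ) + ∇ ∘ Δ ∘ ∇ + (Δ + E_{4})) f = 4x^3 + 126x^2 + (3184/3)x + 8203/3
D Δ (-(3/2)(D ∘ Δ) + ∇ ∘ Δ ∘ ∇ + (Δ + E_{4})) (-(3/2)(D ∘ Δ) + ∇ ∘ Δ ∘ ∇ + (Δ + E_{4})) f = 12x^2 + 252x + 3184/3
(-(3/2)(D ∘ Δ)) (-(3/2)(D ∘ Δ) + ∇ ∘ Δ ∘ ∇ + (Δ + E_{4})) (-(3/2)(D ∘ Δ) + ∇ ∘ Δ ∘ ∇ + (Δ + E_{4})) f = -18x^2 - 378x - 1592
∇ (-(3/2)(D ∘ Δ) + ∇ ∘ Δ ∘ ∇ + (Δ + E_{4})) (-(3/2)(D ∘ Δ) + ∇ ∘ Δ ∘ ∇ + (Δ + E_{4})) f = 4x^3 + 114x^2 + (2464/3)x + 1795
Δ ∇ (-(3/2)(D ∘ Δ) + ∇ ∘ Δ ∘ ∇ + (Δ + E_{4})) (-(3/2)(D ∘ Δ) + ∇ ∘ Δ ∘ ∇ + (Δ + E_{4})) f = 12x^2 + 240x + 2818/3
∇ Δ ∇ (-(3/2)(D ∘ Δ) + ∇ ∘ Δ ∘ ∇ + (Δ + E_{4})) (-(3/2)(D ∘ Δ) + ∇ ∘ Δ ∘ ∇ + (Δ + E_{4})) f = 24x + 228
Δ (-(3/2)(D ∘ Δ) + ∇ ∘ Δ ∘ ∇ + (Δ + E_{4})) (-(3/2)(D ∘ Δ) + ∇ ∘ Δ ∘ ∇ + (Δ + E_{4})) f = 4x^3 + 126x^2 + (3184/3)x + 8203/3
E_{4} (-(3/2)(D ∘ Δ) + ∇ ∘ Δ ∘ ∇ + (Δ + E_{4})) (-(3/2)(D ∘ Δ) + ∇ ∘ Δ ∘ ∇ + (Δ + E_{4})) f = x^4 + 56x^3 + (3134/3)x^2 + 8150x + 141427/6
(Δ + E_{4}) (-(3/2)(D ∘ Δ) + ∇ ∘ Δ ∘ ∇ + (Δ + E_{4})) (-(3/2)(D ∘ Δ) + ∇ ∘ Δ ∘ ∇ + (Δ + E_{4})) f = x^4 + 60x^3 + (3512/3)x^2 + (27634/3)x + 52611/2
(-(3/2)(D ∘ Δ) + ∇ ∘ Δ ∘ ∇ + (Δ + E_{4})) (-(3/2)(D ∘ Δ) + ∇ ∘ Δ ∘ ∇ + (Δ + E_{4})) (-(3/2)(D ∘ Δ) + ∇ ∘ Δ ∘ ∇ + (Δ + E_{4})) f = x^4 + 60x^3 + (3458/3)x^2 + (26572/3)x + 49883/2

the result is g(x) = x^4 + 60x^3 + (3458/3)x^2 + (26572/3)x + 49883/2


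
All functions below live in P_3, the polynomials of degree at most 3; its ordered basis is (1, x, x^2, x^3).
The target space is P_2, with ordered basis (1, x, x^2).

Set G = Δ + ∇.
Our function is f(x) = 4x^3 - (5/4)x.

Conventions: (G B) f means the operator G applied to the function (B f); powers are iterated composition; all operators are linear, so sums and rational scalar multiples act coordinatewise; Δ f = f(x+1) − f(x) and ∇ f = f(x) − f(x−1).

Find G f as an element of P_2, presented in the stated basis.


Δ f = 12x^2 + 12x + 11/4
∇ f = 12x^2 - 12x + 11/4
(Δ + ∇) f = 24x^2 + 11/2

g(x) = 24x^2 + 11/2


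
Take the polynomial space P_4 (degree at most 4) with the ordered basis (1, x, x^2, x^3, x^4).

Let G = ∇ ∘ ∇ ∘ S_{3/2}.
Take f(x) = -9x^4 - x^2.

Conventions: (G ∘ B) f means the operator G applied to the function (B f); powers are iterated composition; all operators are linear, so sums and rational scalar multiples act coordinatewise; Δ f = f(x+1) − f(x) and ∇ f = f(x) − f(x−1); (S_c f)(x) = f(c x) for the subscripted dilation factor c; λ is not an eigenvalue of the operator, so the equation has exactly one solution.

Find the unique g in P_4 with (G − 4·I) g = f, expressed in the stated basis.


write g with unknown coordinates in the stated basis and equate coefficients in (G − 4·I) g = f
solving from the highest basis element down gives g = (9/4)x^4 + (2203/64)x^2 - (2187/32)x + 40239/512
check: G g = (2187/16)x^2 - (2187/8)x + 40239/128
so G g − 4·g = -9x^4 - x^2 = f ✓

g(x) = (9/4)x^4 + (2203/64)x^2 - (2187/32)x + 40239/512


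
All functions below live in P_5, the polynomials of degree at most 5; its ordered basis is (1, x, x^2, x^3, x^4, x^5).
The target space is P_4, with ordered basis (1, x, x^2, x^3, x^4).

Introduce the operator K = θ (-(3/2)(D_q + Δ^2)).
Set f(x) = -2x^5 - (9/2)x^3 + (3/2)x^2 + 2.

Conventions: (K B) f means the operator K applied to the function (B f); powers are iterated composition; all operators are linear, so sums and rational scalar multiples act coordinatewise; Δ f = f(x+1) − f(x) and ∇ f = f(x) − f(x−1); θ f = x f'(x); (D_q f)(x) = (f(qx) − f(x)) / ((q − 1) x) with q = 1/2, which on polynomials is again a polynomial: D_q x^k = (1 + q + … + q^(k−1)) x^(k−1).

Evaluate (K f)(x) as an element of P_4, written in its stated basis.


D_q f = -(31/8)x^4 - (63/8)x^2 + (9/4)x
Δ f = -10x^4 - 20x^3 - (67/2)x^2 - (41/2)x - 5
Δ Δ f = -40x^3 - 120x^2 - 167x - 84
(D_q + Δ^2) f = -(31/8)x^4 - 40x^3 - (1023/8)x^2 - (659/4)x - 84
(-(3/2)(D_q + Δ^2)) f = (93/16)x^4 + 60x^3 + (3069/16)x^2 + (1977/8)x + 126
θ (-(3/2)(D_q + Δ^2)) f = (93/4)x^4 + 180x^3 + (3069/8)x^2 + (1977/8)x

the image equals g(x) = (93/4)x^4 + 180x^3 + (3069/8)x^2 + (1977/8)x


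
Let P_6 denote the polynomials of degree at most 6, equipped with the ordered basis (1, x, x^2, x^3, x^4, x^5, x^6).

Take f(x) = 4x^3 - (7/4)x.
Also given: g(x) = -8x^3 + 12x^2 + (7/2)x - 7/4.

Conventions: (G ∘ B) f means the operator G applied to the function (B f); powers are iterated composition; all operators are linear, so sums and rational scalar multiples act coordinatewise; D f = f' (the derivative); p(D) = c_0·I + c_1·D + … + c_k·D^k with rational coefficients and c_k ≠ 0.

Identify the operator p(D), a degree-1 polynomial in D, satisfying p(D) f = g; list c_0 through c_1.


p(D) = -2·I + D, i.e. c_0 = -2, c_1 = 1

D^0 f = 4x^3 - (7/4)x
D^1 f = 12x^2 - 7/4
matching coefficients of g against c_0 f + c_1 Df + … from the top degree down determines the c_i
solution: c_0 = -2, c_1 = 1


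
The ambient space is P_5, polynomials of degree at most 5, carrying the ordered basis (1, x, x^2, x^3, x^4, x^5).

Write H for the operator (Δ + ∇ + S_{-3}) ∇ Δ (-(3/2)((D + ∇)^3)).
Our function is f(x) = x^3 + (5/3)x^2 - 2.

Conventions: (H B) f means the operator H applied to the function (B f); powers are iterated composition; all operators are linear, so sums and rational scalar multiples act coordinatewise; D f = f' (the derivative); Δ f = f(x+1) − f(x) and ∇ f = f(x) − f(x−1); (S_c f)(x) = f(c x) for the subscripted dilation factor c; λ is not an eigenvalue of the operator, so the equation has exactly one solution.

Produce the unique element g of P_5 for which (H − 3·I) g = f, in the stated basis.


write g with unknown coordinates in the stated basis and equate coefficients in (H − 3·I) g = f
solving from the highest basis element down gives g = -(1/3)x^3 - (5/9)x^2 + 2/3
check: H g = 0
so H g − 3·g = x^3 + (5/3)x^2 - 2 = f ✓

the result is g(x) = -(1/3)x^3 - (5/9)x^2 + 2/3


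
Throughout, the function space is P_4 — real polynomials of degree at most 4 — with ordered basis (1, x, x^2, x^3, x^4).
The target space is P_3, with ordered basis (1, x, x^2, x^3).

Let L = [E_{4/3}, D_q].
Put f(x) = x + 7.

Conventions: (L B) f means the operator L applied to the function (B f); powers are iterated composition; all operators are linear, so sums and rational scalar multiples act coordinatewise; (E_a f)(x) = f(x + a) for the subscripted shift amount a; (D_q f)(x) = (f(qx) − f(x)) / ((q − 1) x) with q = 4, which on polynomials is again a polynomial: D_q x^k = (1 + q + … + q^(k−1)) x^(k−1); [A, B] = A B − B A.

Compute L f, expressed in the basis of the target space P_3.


g(x) = 0

D_q f = 1
E_{4/3} D_q f = 1
E_{4/3} f = x + 25/3
D_q E_{4/3} f = 1
[E_{4/3}, D_q] f = 0


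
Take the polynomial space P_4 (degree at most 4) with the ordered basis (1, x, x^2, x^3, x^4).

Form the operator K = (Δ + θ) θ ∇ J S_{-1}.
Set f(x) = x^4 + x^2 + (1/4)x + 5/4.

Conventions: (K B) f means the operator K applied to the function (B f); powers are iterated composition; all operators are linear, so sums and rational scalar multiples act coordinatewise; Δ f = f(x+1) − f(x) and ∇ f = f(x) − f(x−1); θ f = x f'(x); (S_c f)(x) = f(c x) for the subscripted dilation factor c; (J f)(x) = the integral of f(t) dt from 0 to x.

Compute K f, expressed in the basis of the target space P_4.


S_{-1} f = x^4 + x^2 - (1/4)x + 5/4
J S_{-1} f = (1/5)x^5 + (1/3)x^3 - (1/8)x^2 + (5/4)x
∇ J S_{-1} f = x^4 - 2x^3 + 3x^2 - (9/4)x + 229/120
θ (∇ J S_{-1}) f = 4x^4 - 6x^3 + 6x^2 - (9/4)x
Δ θ (∇ J S_{-1}) f = 16x^3 + 6x^2 + 10x + 7/4
θ θ (∇ J S_{-1}) f = 16x^4 - 18x^3 + 12x^2 - (9/4)x
(Δ + θ) θ (∇ J S_{-1}) f = 16x^4 - 2x^3 + 18x^2 + (31/4)x + 7/4

the result is g(x) = 16x^4 - 2x^3 + 18x^2 + (31/4)x + 7/4


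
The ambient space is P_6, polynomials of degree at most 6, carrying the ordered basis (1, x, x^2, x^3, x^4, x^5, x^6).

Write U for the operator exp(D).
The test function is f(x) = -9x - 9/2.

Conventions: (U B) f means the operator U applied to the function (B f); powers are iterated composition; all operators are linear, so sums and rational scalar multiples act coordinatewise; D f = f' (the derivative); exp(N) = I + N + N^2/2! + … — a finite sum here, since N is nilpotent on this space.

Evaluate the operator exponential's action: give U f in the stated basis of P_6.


the result is g(x) = -9x - 27/2

order-1 term: -9
the series for exp(D) f terminates at order 1
exp(D) f = -9x - 27/2


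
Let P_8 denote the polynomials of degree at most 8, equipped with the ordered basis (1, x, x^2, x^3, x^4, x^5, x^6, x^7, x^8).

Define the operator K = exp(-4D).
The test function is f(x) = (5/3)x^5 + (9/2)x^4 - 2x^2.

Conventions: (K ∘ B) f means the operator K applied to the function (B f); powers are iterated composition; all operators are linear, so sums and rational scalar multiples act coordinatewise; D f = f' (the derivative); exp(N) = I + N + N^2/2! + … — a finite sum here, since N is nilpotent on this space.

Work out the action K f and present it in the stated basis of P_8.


the result is g(x) = (5/3)x^5 - (173/6)x^4 + (584/3)x^3 - (1910/3)x^2 + (2992/3)x - 1760/3

order-1 term: -(100/3)x^4 - 72x^3 + 16x
order-2 term: (800/3)x^3 + 432x^2 - 32
order-3 term: -(3200/3)x^2 - 1152x
order-4 term: (6400/3)x + 1152
order-5 term: -5120/3
the series for exp(-4D) f terminates at order 5
exp(-4D) f = (5/3)x^5 - (173/6)x^4 + (584/3)x^3 - (1910/3)x^2 + (2992/3)x - 1760/3


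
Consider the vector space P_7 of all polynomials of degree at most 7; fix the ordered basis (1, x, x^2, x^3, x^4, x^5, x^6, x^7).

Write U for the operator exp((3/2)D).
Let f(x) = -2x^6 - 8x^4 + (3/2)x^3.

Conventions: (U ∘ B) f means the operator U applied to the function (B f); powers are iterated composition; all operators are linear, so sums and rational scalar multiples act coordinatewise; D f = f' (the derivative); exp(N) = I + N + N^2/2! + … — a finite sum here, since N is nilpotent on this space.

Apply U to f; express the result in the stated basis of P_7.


order-1 term: -18x^5 - 48x^3 + (27/4)x^2
order-2 term: -(135/2)x^4 - 108x^2 + (81/8)x
order-3 term: -135x^3 - 108x + 81/16
order-4 term: -(1215/8)x^2 - 81/2
order-5 term: -(729/8)x
order-6 term: -729/32
the series for exp((3/2)D) f terminates at order 6
exp((3/2)D) f = -2x^6 - 18x^5 - (151/2)x^4 - (363/2)x^3 - (2025/8)x^2 - 189x - 1863/32

the image equals g(x) = -2x^6 - 18x^5 - (151/2)x^4 - (363/2)x^3 - (2025/8)x^2 - 189x - 1863/32


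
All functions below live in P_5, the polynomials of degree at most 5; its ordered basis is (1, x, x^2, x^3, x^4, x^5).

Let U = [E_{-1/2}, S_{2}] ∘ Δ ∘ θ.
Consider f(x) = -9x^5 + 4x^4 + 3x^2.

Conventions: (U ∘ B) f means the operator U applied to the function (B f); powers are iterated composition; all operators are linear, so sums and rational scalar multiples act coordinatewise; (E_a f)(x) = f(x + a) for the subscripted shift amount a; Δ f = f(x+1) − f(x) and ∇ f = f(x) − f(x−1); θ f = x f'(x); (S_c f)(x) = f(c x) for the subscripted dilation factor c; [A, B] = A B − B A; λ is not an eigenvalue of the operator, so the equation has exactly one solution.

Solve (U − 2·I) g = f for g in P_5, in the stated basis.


the image equals g(x) = (9/2)x^5 - 2x^4 - 900x^3 + 432x^2 + (15927/2)x - 91517/64

write g with unknown coordinates in the stated basis and equate coefficients in (U − 2·I) g = f
solving from the highest basis element down gives g = (9/2)x^5 - 2x^4 - 900x^3 + 432x^2 + (15927/2)x - 91517/64
check: U g = -1800x^3 + 867x^2 + 15927x - 91517/32
so U g − 2·g = -9x^5 + 4x^4 + 3x^2 = f ✓


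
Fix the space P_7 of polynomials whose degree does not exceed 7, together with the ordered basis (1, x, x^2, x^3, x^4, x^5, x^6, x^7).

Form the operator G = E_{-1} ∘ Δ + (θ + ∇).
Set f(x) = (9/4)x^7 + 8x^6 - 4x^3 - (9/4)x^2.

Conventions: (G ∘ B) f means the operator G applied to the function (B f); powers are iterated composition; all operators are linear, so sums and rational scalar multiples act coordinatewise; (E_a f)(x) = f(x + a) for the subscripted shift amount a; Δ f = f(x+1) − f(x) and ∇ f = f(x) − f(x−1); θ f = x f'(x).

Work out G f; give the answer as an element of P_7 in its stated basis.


Δ f = (63/4)x^6 + (381/4)x^5 + (795/4)x^4 + (955/4)x^3 + (621/4)x^2 + (189/4)x + 4
E_{-1} Δ f = (63/4)x^6 + (3/4)x^5 - (165/4)x^4 + (325/4)x^3 - (339/4)x^2 + (159/4)x - 15/2
θ f = (63/4)x^7 + 48x^6 - 12x^3 - (9/2)x^2
∇ f = (63/4)x^6 + (3/4)x^5 - (165/4)x^4 + (325/4)x^3 - (339/4)x^2 + (159/4)x - 15/2
(θ + ∇) f = (63/4)x^7 + (255/4)x^6 + (3/4)x^5 - (165/4)x^4 + (277/4)x^3 - (357/4)x^2 + (159/4)x - 15/2
(E_{-1} ∘ Δ + (θ + ∇)) f = (63/4)x^7 + (159/2)x^6 + (3/2)x^5 - (165/2)x^4 + (301/2)x^3 - 174x^2 + (159/2)x - 15

g(x) = (63/4)x^7 + (159/2)x^6 + (3/2)x^5 - (165/2)x^4 + (301/2)x^3 - 174x^2 + (159/2)x - 15


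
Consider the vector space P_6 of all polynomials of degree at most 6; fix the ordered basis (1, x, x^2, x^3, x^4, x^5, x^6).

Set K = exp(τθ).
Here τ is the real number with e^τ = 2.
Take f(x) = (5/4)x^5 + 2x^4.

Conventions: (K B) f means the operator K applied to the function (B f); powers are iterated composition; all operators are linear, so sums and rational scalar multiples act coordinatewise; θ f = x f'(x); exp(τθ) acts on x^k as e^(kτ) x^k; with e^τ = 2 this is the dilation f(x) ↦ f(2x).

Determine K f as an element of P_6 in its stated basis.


exp(τθ) x^k = e^(kτ) x^k; with e^τ = 2 this sends x^k to 2^k x^k
x^4 ↦ 16 x^4
x^5 ↦ 32 x^5
applying this coordinatewise to f: exp(τθ) f = 40x^5 + 32x^4

the image equals g(x) = 40x^5 + 32x^4


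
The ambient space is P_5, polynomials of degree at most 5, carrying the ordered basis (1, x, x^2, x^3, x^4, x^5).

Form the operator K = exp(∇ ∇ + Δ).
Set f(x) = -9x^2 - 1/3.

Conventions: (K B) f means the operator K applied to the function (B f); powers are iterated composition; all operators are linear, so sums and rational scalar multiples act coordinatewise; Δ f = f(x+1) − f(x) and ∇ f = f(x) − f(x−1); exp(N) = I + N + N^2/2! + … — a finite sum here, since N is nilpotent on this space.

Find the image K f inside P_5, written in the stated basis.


order-1 term: -18x - 27
order-2 term: -9
the series for exp(∇ ∇ + Δ) f terminates at order 2
exp(∇ ∇ + Δ) f = -9x^2 - 18x - 109/3

g(x) = -9x^2 - 18x - 109/3


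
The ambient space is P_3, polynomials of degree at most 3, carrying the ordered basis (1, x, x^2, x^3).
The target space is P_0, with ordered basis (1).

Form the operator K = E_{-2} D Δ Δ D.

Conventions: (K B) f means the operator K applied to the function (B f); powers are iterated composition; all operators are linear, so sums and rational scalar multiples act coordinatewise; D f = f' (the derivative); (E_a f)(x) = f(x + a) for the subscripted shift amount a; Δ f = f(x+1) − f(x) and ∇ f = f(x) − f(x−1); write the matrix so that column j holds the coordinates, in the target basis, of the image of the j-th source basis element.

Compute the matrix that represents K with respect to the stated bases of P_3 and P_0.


the matrix is [[0, 0, 0, 0]] (rows listed top to bottom)

image of 1: 0
image of x: 0
image of x^2: 0
image of x^3: 0
each image's coordinates form column j of the matrix


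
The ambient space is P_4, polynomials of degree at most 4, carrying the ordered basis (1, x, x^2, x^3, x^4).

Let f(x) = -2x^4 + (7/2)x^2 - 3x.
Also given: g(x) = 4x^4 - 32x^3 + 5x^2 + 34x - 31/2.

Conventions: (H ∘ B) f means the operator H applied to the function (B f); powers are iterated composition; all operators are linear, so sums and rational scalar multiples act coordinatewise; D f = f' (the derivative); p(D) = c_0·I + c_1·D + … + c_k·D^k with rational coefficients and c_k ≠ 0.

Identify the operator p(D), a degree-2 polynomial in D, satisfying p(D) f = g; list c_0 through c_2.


D^0 f = -2x^4 + (7/2)x^2 - 3x
D^1 f = -8x^3 + 7x - 3
D^2 f = -24x^2 + 7
matching coefficients of g against c_0 f + c_1 Df + … from the top degree down determines the c_i
solution: c_0 = -2, c_1 = 4, c_2 = -1/2

c_0 = -2, c_1 = 4, c_2 = -1/2


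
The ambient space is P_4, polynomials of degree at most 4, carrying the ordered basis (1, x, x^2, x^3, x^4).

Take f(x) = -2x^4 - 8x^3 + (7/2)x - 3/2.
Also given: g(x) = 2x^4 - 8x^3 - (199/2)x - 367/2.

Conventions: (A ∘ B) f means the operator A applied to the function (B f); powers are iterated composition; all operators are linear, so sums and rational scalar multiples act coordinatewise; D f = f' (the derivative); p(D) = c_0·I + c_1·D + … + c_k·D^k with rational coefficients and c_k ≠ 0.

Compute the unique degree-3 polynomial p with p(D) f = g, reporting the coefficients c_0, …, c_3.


c_0 = -1, c_1 = 2, c_2 = -2, c_3 = 4

D^0 f = -2x^4 - 8x^3 + (7/2)x - 3/2
D^1 f = -8x^3 - 24x^2 + 7/2
D^2 f = -24x^2 - 48x
D^3 f = -48x - 48
matching coefficients of g against c_0 f + c_1 Df + … from the top degree down determines the c_i
solution: c_0 = -1, c_1 = 2, c_2 = -2, c_3 = 4


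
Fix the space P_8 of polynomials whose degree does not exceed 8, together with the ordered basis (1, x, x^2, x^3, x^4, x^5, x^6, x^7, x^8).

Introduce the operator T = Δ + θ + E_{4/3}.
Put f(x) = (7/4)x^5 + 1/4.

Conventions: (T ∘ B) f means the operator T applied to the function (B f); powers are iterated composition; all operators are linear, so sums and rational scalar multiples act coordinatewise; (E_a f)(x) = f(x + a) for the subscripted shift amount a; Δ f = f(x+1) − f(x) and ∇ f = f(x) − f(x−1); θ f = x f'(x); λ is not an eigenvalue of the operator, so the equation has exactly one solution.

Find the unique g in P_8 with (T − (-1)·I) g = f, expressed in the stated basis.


write g with unknown coordinates in the stated basis and equate coefficients in (T − (-1)·I) g = f
solving from the highest basis element down gives g = (1/4)x^5 - (35/72)x^4 - (13/27)x^3 + (329/432)x^2 + (3521/5832)x - 32629/69984
check: T g = (3/2)x^5 + (35/72)x^4 + (13/27)x^3 - (329/432)x^2 - (3521/5832)x + 50125/69984
so T g − (-1)·g = (7/4)x^5 + 1/4 = f ✓

g(x) = (1/4)x^5 - (35/72)x^4 - (13/27)x^3 + (329/432)x^2 + (3521/5832)x - 32629/69984


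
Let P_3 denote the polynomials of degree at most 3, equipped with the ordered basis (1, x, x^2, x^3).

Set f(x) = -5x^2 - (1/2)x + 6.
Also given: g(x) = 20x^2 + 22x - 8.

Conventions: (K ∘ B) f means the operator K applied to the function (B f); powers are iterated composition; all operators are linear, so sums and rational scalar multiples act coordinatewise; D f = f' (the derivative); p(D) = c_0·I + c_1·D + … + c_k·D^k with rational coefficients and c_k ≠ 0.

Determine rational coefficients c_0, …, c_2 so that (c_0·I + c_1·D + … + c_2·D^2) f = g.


c_0 = -4, c_1 = -2, c_2 = -3/2

D^0 f = -5x^2 - (1/2)x + 6
D^1 f = -10x - 1/2
D^2 f = -10
matching coefficients of g against c_0 f + c_1 Df + … from the top degree down determines the c_i
solution: c_0 = -4, c_1 = -2, c_2 = -3/2


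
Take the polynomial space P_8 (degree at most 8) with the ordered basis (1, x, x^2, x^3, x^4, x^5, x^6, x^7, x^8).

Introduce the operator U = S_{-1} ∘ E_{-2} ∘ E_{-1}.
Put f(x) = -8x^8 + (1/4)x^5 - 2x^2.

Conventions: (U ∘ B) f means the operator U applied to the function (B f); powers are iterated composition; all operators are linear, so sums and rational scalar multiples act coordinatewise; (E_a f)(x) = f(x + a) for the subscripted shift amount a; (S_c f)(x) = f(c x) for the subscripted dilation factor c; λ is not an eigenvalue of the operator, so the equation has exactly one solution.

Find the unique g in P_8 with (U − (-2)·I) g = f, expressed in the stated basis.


write g with unknown coordinates in the stated basis and equate coefficients in (U − (-2)·I) g = f
solving from the highest basis element down gives g = -(8/3)x^8 + 64x^7 + 672x^6 + (16129/4)x^5 + (60485/4)x^4 + (72591/2)x^3 + (326723/6)x^2 + (186775/4)x + 70089/4
check: U g = -(8/3)x^8 - 128x^7 - 1344x^6 - (32257/4)x^5 - (60485/2)x^4 - 72591x^3 - (326729/3)x^2 - (186775/2)x - 70089/2
so U g − (-2)·g = -8x^8 + (1/4)x^5 - 2x^2 = f ✓

the result is g(x) = -(8/3)x^8 + 64x^7 + 672x^6 + (16129/4)x^5 + (60485/4)x^4 + (72591/2)x^3 + (326723/6)x^2 + (186775/4)x + 70089/4


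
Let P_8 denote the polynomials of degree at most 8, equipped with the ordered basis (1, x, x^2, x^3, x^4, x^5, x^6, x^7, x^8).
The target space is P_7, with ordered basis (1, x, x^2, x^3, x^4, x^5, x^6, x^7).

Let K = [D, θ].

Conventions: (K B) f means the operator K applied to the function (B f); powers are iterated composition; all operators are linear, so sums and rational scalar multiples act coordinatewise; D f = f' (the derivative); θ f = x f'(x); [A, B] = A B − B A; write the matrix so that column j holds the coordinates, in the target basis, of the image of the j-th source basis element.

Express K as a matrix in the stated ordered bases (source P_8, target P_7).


image of 1: 0
image of x: 1
image of x^2: 2x
image of x^3: 3x^2
image of x^4: 4x^3
image of x^5: 5x^4
image of x^6: 6x^5
image of x^7: 7x^6
image of x^8: 8x^7
each image's coordinates form column j of the matrix

the matrix is [[0, 1, 0, 0, 0, 0, 0, 0, 0]; [0, 0, 2, 0, 0, 0, 0, 0, 0]; [0, 0, 0, 3, 0, 0, 0, 0, 0]; [0, 0, 0, 0, 4, 0, 0, 0, 0]; [0, 0, 0, 0, 0, 5, 0, 0, 0]; [0, 0, 0, 0, 0, 0, 6, 0, 0]; [0, 0, 0, 0, 0, 0, 0, 7, 0]; [0, 0, 0, 0, 0, 0, 0, 0, 8]] (rows listed top to bottom)
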